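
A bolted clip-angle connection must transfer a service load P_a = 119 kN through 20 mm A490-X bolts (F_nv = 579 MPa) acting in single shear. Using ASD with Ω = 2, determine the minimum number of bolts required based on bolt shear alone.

A_b = π·20²/4 = 314.2 mm².
Per-bolt allowable strength R_n/Ω = 579 × 314.2 × 1 / 1000 / 2 = 90.95 kN.
n ≥ 119 / 90.95 = 1.308 → use 2 bolts.

2 bolts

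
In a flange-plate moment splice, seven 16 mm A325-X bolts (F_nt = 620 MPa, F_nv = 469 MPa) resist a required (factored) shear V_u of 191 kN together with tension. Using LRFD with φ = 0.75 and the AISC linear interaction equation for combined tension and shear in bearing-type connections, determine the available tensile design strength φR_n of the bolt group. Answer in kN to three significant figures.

A_b = π·16²/4 = 201.1 mm²; f_rv = 191 × 1000 / (7 × 201.1) = 135.7 MPa.
F'_nt = 1.3 F_nt − (F_nt / φF_nv) f_rv = 1.3·620 − (620/(0.75·469))·135.7 = 566.8 MPa, capped at F_nt → F'_nt = 566.8 MPa.
R_n = F'_nt · A_b · n = 566.8 × 201.1 × 7 / 1000 = 797.7 kN.
Design strength φR_n = 0.75 × 797.7 = 598 kN.

598 kN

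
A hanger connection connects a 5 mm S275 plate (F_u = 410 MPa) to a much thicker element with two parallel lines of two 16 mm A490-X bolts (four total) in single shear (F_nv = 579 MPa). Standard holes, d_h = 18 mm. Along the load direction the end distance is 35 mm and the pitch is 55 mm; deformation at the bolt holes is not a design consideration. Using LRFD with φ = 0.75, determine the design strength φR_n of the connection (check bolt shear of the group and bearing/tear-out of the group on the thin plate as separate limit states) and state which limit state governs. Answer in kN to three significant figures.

268 kN (bearing governs)

Bolt shear: A_b = π·16²/4 = 201.1 mm²; R_n = 579 × 201.1 × 4 × 1 / 1000 = 465.7 kN → 0.75 × 465.7 = 349 kN.
Bearing (1.5 l_c t F_u ≤ 3.0 d t F_u): upper limit = 3.0·16·5·410 / 1000 = 98.4 kN.
  Edge l_c = 35 − 18/2 = 26 → r_n = 79.95 kN; interior l_c = 55 − 18 = 37 → r_n = 98.4 kN.
  R_n,bearing = 2·79.95 + 2·98.4 = 356.7 kN → 0.75 × 356.7 = 268 kN.
Bearing governs: 268 kN.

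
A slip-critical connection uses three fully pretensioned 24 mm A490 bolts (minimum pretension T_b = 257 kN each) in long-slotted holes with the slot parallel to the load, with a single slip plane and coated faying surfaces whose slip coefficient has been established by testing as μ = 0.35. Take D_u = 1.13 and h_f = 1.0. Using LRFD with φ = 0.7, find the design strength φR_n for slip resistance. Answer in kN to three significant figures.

R_n = μ · D_u · h_f · T_b · n_s · n_b = 0.35 × 1.13 × 1.0 × 257 × 1 × 3 = 304.9 kN.
Design strength φR_n = 0.7 × 304.9 = 213 kN.

213 kN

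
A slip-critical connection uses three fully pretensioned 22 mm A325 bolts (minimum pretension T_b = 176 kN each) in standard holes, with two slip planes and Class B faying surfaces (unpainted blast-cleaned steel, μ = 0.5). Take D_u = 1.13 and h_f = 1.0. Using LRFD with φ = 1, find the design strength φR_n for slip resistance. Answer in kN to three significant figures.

R_n = μ · D_u · h_f · T_b · n_s · n_b = 0.5 × 1.13 × 1.0 × 176 × 2 × 3 = 596.6 kN.
Design strength φR_n = 1 × 596.6 = 597 kN.

597 kN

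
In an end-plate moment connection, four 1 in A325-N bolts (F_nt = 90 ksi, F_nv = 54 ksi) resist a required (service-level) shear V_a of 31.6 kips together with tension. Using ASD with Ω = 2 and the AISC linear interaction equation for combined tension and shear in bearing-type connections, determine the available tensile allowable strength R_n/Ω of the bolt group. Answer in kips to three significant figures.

131 kips

A_b = π·1²/4 = 0.7854 in²; f_rv = 31.6 / (4 × 0.7854) = 10.06 ksi.
F'_nt = 1.3 F_nt − (Ω F_nt / F_nv) f_rv = 1.3·90 − (2·90/54)·10.06 = 83.47 ksi, capped at F_nt → F'_nt = 83.47 ksi.
R_n = F'_nt · A_b · n = 83.47 × 0.7854 × 4 = 262.2 kips.
Allowable strength R_n/Ω = 262.2 / 2 = 131 kips.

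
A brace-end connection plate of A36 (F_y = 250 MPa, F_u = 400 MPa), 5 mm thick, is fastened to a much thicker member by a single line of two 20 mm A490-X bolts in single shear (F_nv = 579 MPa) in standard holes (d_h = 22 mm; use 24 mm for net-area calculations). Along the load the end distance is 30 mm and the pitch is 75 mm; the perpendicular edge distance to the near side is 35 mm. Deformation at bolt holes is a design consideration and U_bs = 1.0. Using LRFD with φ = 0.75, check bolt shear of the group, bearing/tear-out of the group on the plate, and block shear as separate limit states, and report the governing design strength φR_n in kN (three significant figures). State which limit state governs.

Bolt shear: A_b = π·20²/4 = 314.2 mm²; R_n = 579 × 314.2 × 2 × 1 / 1000 = 363.8 kN → 0.75 × 363.8 = 273 kN.
Bearing: edge l_c = 19, r_n = 45.6 kN; interior l_c = 53, r_n = 96 kN; R_n = 45.6 + 1·96 = 141.6 kN → 106 kN.
Block shear: A_gv = 525, A_nv = 345, A_nt = 115 mm²; R_n = min(0.6F_uA_nv, 0.6F_yA_gv) + U_bs·F_u·A_nt = 124.8 kN → 93.6 kN.
Block shear governs: 93.6 kN.

93.6 kN (block shear governs)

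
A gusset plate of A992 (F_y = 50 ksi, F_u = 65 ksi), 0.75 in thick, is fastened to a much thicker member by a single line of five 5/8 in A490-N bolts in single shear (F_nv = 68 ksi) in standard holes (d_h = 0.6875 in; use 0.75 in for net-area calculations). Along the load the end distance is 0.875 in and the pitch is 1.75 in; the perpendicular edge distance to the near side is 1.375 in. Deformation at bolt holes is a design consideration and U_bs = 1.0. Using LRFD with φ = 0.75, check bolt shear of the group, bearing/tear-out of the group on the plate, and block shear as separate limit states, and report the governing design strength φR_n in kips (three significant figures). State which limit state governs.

78.2 kips (bolt shear governs)

Bolt shear: A_b = π·0.625²/4 = 0.3068 in²; R_n = 68 × 0.3068 × 5 × 1 = 104.3 kips → 0.75 × 104.3 = 78.2 kips.
Bearing: edge l_c = 0.5312, r_n = 31.08 kips; interior l_c = 1.062, r_n = 62.16 kips; R_n = 31.08 + 4·62.16 = 279.7 kips → 210 kips.
Block shear: A_gv = 5.906, A_nv = 3.375, A_nt = 0.75 in²; R_n = min(0.6F_uA_nv, 0.6F_yA_gv) + U_bs·F_u·A_nt = 180.4 kips → 135 kips.
Bolt shear governs: 78.2 kips.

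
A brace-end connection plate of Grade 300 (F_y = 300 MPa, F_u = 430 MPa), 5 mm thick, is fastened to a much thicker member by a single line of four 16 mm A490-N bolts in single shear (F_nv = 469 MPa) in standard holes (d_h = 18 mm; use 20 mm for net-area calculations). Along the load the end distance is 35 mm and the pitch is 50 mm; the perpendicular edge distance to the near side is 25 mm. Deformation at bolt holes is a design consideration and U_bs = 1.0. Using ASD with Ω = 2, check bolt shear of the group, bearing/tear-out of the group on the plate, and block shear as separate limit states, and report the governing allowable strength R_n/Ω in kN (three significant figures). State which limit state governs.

Bolt shear: A_b = π·16²/4 = 201.1 mm²; R_n = 469 × 201.1 × 4 × 1 / 1000 = 377.2 kN → 377.2 / 2 = 189 kN.
Bearing: edge l_c = 26, r_n = 67.08 kN; interior l_c = 32, r_n = 82.56 kN; R_n = 67.08 + 3·82.56 = 314.8 kN → 157 kN.
Block shear: A_gv = 925, A_nv = 575, A_nt = 75 mm²; R_n = min(0.6F_uA_nv, 0.6F_yA_gv) + U_bs·F_u·A_nt = 180.6 kN → 90.3 kN.
Block shear governs: 90.3 kN.

90.3 kN (block shear governs)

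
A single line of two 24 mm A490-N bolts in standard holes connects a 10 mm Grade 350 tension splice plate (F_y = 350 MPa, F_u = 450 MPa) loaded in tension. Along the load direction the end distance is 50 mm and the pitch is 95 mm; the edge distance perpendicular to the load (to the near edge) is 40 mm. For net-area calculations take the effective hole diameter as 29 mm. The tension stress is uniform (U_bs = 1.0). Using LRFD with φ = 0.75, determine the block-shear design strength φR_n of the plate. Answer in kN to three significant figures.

292 kN

Shear plane L_v = 50 + 1·95 = 145 mm; A_gv = 145 × 10 = 1450 mm².
A_nv = (145 − 1.5·29) × 10 = 1015 mm².
A_nt = (40 − 0.5·29) × 10 = 255 mm².
0.6 F_u A_nv = 274.1 kN; 0.6 F_y A_gv = 304.5 kN → shear rupture governs the shear term.
R_n = 274.1 + 1.0 × 450 × 255 / 1000 = 388.8 kN.
Design strength φR_n = 0.75 × 388.8 = 292 kN.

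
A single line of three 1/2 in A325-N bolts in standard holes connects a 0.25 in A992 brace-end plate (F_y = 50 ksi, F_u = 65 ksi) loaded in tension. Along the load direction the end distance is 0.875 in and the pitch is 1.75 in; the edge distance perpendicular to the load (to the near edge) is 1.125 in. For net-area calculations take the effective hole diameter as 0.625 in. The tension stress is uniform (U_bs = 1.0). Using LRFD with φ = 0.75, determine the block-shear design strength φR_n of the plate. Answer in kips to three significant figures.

30.5 kips

Shear plane L_v = 0.875 + 2·1.75 = 4.375 in; A_gv = 4.375 × 0.25 = 1.094 in².
A_nv = (4.375 − 2.5·0.625) × 0.25 = 0.7031 in².
A_nt = (1.125 − 0.5·0.625) × 0.25 = 0.2031 in².
0.6 F_u A_nv = 27.42 kips; 0.6 F_y A_gv = 32.81 kips → shear rupture governs the shear term.
R_n = 27.42 + 1.0 × 65 × 0.2031 = 40.62 kips.
Design strength φR_n = 0.75 × 40.62 = 30.5 kips.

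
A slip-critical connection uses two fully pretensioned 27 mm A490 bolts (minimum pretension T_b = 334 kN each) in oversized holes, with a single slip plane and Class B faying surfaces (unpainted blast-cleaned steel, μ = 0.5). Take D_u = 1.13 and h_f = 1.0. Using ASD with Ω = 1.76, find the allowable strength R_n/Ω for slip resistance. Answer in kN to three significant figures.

R_n = μ · D_u · h_f · T_b · n_s · n_b = 0.5 × 1.13 × 1.0 × 334 × 1 × 2 = 377.4 kN.
Allowable strength R_n/Ω = 377.4 / 1.76 = 214 kN.

214 kN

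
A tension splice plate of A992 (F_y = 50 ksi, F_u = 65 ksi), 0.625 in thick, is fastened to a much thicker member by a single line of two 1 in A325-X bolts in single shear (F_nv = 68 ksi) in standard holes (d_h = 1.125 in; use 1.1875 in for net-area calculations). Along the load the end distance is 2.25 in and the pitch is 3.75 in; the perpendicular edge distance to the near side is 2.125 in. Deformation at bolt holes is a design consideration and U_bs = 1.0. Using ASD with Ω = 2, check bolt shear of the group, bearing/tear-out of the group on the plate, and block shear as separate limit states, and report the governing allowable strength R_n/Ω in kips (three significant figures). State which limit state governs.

53.4 kips (bolt shear governs)

Bolt shear: A_b = π·1²/4 = 0.7854 in²; R_n = 68 × 0.7854 × 2 × 1 = 106.8 kips → 106.8 / 2 = 53.4 kips.
Bearing: edge l_c = 1.688, r_n = 82.27 kips; interior l_c = 2.625, r_n = 97.5 kips; R_n = 82.27 + 1·97.5 = 179.8 kips → 89.9 kips.
Block shear: A_gv = 3.75, A_nv = 2.637, A_nt = 0.957 in²; R_n = min(0.6F_uA_nv, 0.6F_yA_gv) + U_bs·F_u·A_nt = 165 kips → 82.5 kips.
Bolt shear governs: 53.4 kips.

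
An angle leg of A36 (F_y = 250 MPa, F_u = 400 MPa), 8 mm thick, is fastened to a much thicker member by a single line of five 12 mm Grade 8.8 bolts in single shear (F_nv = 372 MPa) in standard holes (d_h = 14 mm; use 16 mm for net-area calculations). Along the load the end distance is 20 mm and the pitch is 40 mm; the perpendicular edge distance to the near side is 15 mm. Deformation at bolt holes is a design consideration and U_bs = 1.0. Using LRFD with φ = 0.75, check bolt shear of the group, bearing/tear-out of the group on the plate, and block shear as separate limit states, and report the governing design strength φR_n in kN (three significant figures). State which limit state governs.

158 kN (bolt shear governs)

Bolt shear: A_b = π·12²/4 = 113.1 mm²; R_n = 372 × 113.1 × 5 × 1 / 1000 = 210.4 kN → 0.75 × 210.4 = 158 kN.
Bearing: edge l_c = 13, r_n = 49.92 kN; interior l_c = 26, r_n = 92.16 kN; R_n = 49.92 + 4·92.16 = 418.6 kN → 314 kN.
Block shear: A_gv = 1440, A_nv = 864, A_nt = 56 mm²; R_n = min(0.6F_uA_nv, 0.6F_yA_gv) + U_bs·F_u·A_nt = 229.8 kN → 172 kN.
Bolt shear governs: 158 kN.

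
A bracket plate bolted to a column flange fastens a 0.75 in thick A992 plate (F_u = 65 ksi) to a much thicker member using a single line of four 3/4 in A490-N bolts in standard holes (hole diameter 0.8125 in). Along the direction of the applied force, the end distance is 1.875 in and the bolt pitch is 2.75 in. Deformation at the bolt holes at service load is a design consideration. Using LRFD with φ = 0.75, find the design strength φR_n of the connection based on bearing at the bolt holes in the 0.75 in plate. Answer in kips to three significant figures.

Per bolt r_n = 1.2 l_c t F_u ≤ 2.4 d t F_u; upper limit = 2.4 × 0.75 × 0.75 × 65 = 87.75 kips.
Edge bolt: l_c = 1.875 − 0.8125/2 = 1.469 in → 1.2 × 1.469 × 0.75 × 65 = 85.92 → r_n = 85.92 kips.
Interior bolts: l_c = 2.75 − 0.8125 = 1.938 in → 1.2 × 1.938 × 0.75 × 65 = 113.3 → r_n = 87.75 kips.
R_n = 1 × 85.92 + 3 × 87.75 = 349.2 kips.
Design strength φR_n = 0.75 × 349.2 = 262 kips.

262 kips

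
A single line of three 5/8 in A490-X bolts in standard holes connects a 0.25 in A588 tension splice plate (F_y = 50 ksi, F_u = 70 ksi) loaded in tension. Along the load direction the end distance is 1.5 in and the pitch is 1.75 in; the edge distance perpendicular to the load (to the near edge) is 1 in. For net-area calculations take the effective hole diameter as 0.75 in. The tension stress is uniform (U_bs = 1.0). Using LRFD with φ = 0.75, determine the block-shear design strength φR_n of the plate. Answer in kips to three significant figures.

32.8 kips

Shear plane L_v = 1.5 + 2·1.75 = 5 in; A_gv = 5 × 0.25 = 1.25 in².
A_nv = (5 − 2.5·0.75) × 0.25 = 0.7812 in².
A_nt = (1 − 0.5·0.75) × 0.25 = 0.1562 in².
0.6 F_u A_nv = 32.81 kips; 0.6 F_y A_gv = 37.5 kips → shear rupture governs the shear term.
R_n = 32.81 + 1.0 × 70 × 0.1562 = 43.75 kips.
Design strength φR_n = 0.75 × 43.75 = 32.8 kips.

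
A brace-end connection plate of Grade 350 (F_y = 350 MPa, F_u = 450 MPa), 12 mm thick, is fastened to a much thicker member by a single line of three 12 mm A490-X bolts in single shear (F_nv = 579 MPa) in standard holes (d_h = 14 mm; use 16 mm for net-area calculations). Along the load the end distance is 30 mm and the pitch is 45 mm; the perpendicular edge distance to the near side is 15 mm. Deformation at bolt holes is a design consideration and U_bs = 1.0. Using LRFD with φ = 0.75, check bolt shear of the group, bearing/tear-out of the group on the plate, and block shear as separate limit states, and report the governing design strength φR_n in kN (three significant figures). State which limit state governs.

Bolt shear: A_b = π·12²/4 = 113.1 mm²; R_n = 579 × 113.1 × 3 × 1 / 1000 = 196.5 kN → 0.75 × 196.5 = 147 kN.
Bearing: edge l_c = 23, r_n = 149 kN; interior l_c = 31, r_n = 155.5 kN; R_n = 149 + 2·155.5 = 460.1 kN → 345 kN.
Block shear: A_gv = 1440, A_nv = 960, A_nt = 84 mm²; R_n = min(0.6F_uA_nv, 0.6F_yA_gv) + U_bs·F_u·A_nt = 297 kN → 223 kN.
Bolt shear governs: 147 kN.

147 kN (bolt shear governs)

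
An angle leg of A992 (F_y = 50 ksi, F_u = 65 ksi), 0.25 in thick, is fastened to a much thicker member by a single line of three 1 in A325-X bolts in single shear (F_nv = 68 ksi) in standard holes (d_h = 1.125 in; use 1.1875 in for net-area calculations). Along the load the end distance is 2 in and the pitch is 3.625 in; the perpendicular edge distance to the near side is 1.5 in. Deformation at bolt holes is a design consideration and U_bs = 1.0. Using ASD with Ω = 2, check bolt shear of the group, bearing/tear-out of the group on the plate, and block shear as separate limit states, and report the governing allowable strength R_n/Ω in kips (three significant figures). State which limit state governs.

Bolt shear: A_b = π·1²/4 = 0.7854 in²; R_n = 68 × 0.7854 × 3 × 1 = 160.2 kips → 160.2 / 2 = 80.1 kips.
Bearing: edge l_c = 1.438, r_n = 28.03 kips; interior l_c = 2.5, r_n = 39 kips; R_n = 28.03 + 2·39 = 106 kips → 53 kips.
Block shear: A_gv = 2.312, A_nv = 1.57, A_nt = 0.2266 in²; R_n = min(0.6F_uA_nv, 0.6F_yA_gv) + U_bs·F_u·A_nt = 75.97 kips → 38 kips.
Block shear governs: 38 kips.

38 kips (block shear governs)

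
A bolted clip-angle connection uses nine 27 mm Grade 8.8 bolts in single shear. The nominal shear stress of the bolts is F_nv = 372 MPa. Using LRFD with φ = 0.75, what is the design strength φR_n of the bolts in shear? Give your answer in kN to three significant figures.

1440 kN

A_b = π × 27² / 4 = 572.6 mm².
R_n = F_nv · A_b · n · n_s = 372 × 572.6 × 9 × 1 / 1000 = 1917 kN.
Design strength φR_n = 0.75 × 1917 = 1440 kN.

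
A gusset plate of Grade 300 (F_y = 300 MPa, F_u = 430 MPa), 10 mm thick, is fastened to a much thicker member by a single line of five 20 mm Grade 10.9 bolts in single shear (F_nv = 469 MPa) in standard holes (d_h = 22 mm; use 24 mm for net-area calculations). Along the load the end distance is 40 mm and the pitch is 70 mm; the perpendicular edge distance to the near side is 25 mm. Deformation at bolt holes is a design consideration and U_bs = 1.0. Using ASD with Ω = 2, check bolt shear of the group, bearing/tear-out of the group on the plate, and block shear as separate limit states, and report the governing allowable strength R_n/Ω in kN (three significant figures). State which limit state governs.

301 kN (block shear governs)

Bolt shear: A_b = π·20²/4 = 314.2 mm²; R_n = 469 × 314.2 × 5 × 1 / 1000 = 736.7 kN → 736.7 / 2 = 368 kN.
Bearing: edge l_c = 29, r_n = 149.6 kN; interior l_c = 48, r_n = 206.4 kN; R_n = 149.6 + 4·206.4 = 975.2 kN → 488 kN.
Block shear: A_gv = 3200, A_nv = 2120, A_nt = 130 mm²; R_n = min(0.6F_uA_nv, 0.6F_yA_gv) + U_bs·F_u·A_nt = 602.9 kN → 301 kN.
Block shear governs: 301 kN.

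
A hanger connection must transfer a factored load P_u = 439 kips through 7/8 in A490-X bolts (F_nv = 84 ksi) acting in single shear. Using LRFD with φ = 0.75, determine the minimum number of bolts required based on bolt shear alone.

12 bolts

A_b = π·0.875²/4 = 0.6013 in².
Per-bolt design strength φR_n = 0.75 × 84 × 0.6013 × 1 = 37.88 kips.
n ≥ 439 / 37.88 = 11.59 → use 12 bolts.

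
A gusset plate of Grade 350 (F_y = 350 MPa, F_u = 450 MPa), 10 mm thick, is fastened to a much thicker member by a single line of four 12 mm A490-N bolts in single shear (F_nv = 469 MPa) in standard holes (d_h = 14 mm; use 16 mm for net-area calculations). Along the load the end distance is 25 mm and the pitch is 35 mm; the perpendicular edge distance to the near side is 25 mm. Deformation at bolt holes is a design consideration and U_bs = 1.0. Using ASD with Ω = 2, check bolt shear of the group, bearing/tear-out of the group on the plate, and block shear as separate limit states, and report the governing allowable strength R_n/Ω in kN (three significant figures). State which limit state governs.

Bolt shear: A_b = π·12²/4 = 113.1 mm²; R_n = 469 × 113.1 × 4 × 1 / 1000 = 212.2 kN → 212.2 / 2 = 106 kN.
Bearing: edge l_c = 18, r_n = 97.2 kN; interior l_c = 21, r_n = 113.4 kN; R_n = 97.2 + 3·113.4 = 437.4 kN → 219 kN.
Block shear: A_gv = 1300, A_nv = 740, A_nt = 170 mm²; R_n = min(0.6F_uA_nv, 0.6F_yA_gv) + U_bs·F_u·A_nt = 276.3 kN → 138 kN.
Bolt shear governs: 106 kN.

106 kN (bolt shear governs)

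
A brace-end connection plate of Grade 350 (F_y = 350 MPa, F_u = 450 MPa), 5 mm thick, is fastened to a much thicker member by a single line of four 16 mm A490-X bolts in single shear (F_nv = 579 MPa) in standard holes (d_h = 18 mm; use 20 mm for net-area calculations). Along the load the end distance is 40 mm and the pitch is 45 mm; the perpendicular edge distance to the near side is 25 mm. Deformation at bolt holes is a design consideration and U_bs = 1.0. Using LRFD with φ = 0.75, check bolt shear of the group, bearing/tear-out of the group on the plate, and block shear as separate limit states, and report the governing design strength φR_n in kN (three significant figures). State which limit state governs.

Bolt shear: A_b = π·16²/4 = 201.1 mm²; R_n = 579 × 201.1 × 4 × 1 / 1000 = 465.7 kN → 0.75 × 465.7 = 349 kN.
Bearing: edge l_c = 31, r_n = 83.7 kN; interior l_c = 27, r_n = 72.9 kN; R_n = 83.7 + 3·72.9 = 302.4 kN → 227 kN.
Block shear: A_gv = 875, A_nv = 525, A_nt = 75 mm²; R_n = min(0.6F_uA_nv, 0.6F_yA_gv) + U_bs·F_u·A_nt = 175.5 kN → 132 kN.
Block shear governs: 132 kN.

132 kN (block shear governs)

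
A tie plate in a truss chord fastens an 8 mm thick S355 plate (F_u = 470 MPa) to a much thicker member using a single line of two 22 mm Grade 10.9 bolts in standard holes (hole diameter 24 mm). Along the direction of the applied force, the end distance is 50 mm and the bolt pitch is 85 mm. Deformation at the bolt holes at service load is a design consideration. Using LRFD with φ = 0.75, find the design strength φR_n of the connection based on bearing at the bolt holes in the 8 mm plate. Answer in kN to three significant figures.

277 kN

Per bolt r_n = 1.2 l_c t F_u ≤ 2.4 d t F_u; upper limit = 2.4 × 22 × 8 × 470 / 1000 = 198.5 kN.
Edge bolt: l_c = 50 − 24/2 = 38 mm → 1.2 × 38 × 8 × 470 / 1000 = 171.5 → r_n = 171.5 kN.
Interior bolts: l_c = 85 − 24 = 61 mm → 1.2 × 61 × 8 × 470 / 1000 = 275.2 → r_n = 198.5 kN.
R_n = 1 × 171.5 + 1 × 198.5 = 370 kN.
Design strength φR_n = 0.75 × 370 = 277 kN.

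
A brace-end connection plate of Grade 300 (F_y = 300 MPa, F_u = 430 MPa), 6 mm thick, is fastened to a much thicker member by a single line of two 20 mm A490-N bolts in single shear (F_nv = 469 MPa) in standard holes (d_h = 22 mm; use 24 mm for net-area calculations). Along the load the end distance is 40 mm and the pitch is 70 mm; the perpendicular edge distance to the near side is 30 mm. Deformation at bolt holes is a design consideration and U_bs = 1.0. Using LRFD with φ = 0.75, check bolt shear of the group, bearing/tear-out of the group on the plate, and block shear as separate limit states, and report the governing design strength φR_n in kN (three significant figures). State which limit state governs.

121 kN (block shear governs)

Bolt shear: A_b = π·20²/4 = 314.2 mm²; R_n = 469 × 314.2 × 2 × 1 / 1000 = 294.7 kN → 0.75 × 294.7 = 221 kN.
Bearing: edge l_c = 29, r_n = 89.78 kN; interior l_c = 48, r_n = 123.8 kN; R_n = 89.78 + 1·123.8 = 213.6 kN → 160 kN.
Block shear: A_gv = 660, A_nv = 444, A_nt = 108 mm²; R_n = min(0.6F_uA_nv, 0.6F_yA_gv) + U_bs·F_u·A_nt = 161 kN → 121 kN.
Block shear governs: 121 kN.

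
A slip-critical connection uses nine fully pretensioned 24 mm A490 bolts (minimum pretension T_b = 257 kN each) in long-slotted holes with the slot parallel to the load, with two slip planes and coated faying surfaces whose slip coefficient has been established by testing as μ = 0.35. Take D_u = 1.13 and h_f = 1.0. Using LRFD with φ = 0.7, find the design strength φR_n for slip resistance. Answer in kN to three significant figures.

R_n = μ · D_u · h_f · T_b · n_s · n_b = 0.35 × 1.13 × 1.0 × 257 × 2 × 9 = 1830 kN.
Design strength φR_n = 0.7 × 1830 = 1280 kN.

1280 kN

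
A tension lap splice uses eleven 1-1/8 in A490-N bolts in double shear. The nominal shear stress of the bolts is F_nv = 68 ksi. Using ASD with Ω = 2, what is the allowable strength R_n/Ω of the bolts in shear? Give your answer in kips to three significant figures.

744 kips

A_b = π × 1.125² / 4 = 0.994 in².
R_n = F_nv · A_b · n · n_s = 68 × 0.994 × 11 × 2 = 1487 kips.
Allowable strength R_n/Ω = 1487 / 2 = 744 kips.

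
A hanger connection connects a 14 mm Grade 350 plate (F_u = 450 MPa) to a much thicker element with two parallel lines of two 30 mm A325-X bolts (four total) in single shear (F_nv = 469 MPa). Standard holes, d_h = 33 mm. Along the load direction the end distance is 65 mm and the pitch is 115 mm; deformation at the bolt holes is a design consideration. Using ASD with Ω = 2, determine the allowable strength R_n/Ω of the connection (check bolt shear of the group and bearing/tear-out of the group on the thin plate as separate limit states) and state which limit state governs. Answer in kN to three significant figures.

663 kN (bolt shear governs)

Bolt shear: A_b = π·30²/4 = 706.9 mm²; R_n = 469 × 706.9 × 4 × 1 / 1000 = 1326 kN → 1326 / 2 = 663 kN.
Bearing (1.2 l_c t F_u ≤ 2.4 d t F_u): upper limit = 2.4·30·14·450 / 1000 = 453.6 kN.
  Edge l_c = 65 − 33/2 = 48.5 → r_n = 366.7 kN; interior l_c = 115 − 33 = 82 → r_n = 453.6 kN.
  R_n,bearing = 2·366.7 + 2·453.6 = 1641 kN → 1641 / 2 = 820 kN.
Bolt shear governs: 663 kN.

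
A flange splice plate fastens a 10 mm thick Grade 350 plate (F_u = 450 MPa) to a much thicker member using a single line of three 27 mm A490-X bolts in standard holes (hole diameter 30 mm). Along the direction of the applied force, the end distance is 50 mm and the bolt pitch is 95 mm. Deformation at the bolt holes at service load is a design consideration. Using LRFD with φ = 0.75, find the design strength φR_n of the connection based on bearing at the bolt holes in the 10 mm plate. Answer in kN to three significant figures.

579 kN

Per bolt r_n = 1.2 l_c t F_u ≤ 2.4 d t F_u; upper limit = 2.4 × 27 × 10 × 450 / 1000 = 291.6 kN.
Edge bolt: l_c = 50 − 30/2 = 35 mm → 1.2 × 35 × 10 × 450 / 1000 = 189 → r_n = 189 kN.
Interior bolts: l_c = 95 − 30 = 65 mm → 1.2 × 65 × 10 × 450 / 1000 = 351 → r_n = 291.6 kN.
R_n = 1 × 189 + 2 × 291.6 = 772.2 kN.
Design strength φR_n = 0.75 × 772.2 = 579 kN.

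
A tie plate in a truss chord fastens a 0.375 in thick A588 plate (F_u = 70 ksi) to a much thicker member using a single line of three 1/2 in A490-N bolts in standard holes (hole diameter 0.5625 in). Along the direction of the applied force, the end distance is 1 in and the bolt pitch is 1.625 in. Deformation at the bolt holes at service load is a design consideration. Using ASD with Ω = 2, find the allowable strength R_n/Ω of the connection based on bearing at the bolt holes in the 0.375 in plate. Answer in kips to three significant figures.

Per bolt r_n = 1.2 l_c t F_u ≤ 2.4 d t F_u; upper limit = 2.4 × 0.5 × 0.375 × 70 = 31.5 kips.
Edge bolt: l_c = 1 − 0.5625/2 = 0.7188 in → 1.2 × 0.7188 × 0.375 × 70 = 22.64 → r_n = 22.64 kips.
Interior bolts: l_c = 1.625 − 0.5625 = 1.062 in → 1.2 × 1.062 × 0.375 × 70 = 33.47 → r_n = 31.5 kips.
R_n = 1 × 22.64 + 2 × 31.5 = 85.64 kips.
Allowable strength R_n/Ω = 85.64 / 2 = 42.8 kips.

42.8 kips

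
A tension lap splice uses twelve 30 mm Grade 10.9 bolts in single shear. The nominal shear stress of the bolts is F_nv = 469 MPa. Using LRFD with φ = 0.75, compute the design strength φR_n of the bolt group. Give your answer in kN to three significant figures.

A_b = π × 30² / 4 = 706.9 mm².
R_n = F_nv · A_b · n · n_s = 469 × 706.9 × 12 × 1 / 1000 = 3978 kN.
Design strength φR_n = 0.75 × 3978 = 2980 kN.

2980 kN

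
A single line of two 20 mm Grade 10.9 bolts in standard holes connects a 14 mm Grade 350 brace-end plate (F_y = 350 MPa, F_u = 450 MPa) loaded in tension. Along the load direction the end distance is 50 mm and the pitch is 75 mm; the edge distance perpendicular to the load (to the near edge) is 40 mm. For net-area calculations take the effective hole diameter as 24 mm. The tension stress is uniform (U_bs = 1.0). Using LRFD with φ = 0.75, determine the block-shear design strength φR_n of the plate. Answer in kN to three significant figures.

385 kN

Shear plane L_v = 50 + 1·75 = 125 mm; A_gv = 125 × 14 = 1750 mm².
A_nv = (125 − 1.5·24) × 14 = 1246 mm².
A_nt = (40 − 0.5·24) × 14 = 392 mm².
0.6 F_u A_nv = 336.4 kN; 0.6 F_y A_gv = 367.5 kN → shear rupture governs the shear term.
R_n = 336.4 + 1.0 × 450 × 392 / 1000 = 512.8 kN.
Design strength φR_n = 0.75 × 512.8 = 385 kN.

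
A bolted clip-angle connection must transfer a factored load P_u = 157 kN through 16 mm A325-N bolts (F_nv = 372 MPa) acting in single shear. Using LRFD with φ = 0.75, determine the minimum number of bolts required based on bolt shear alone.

A_b = π·16²/4 = 201.1 mm².
Per-bolt design strength φR_n = 0.75 × 372 × 201.1 × 1 / 1000 = 56.1 kN.
n ≥ 157 / 56.1 = 2.799 → use 3 bolts.

3 bolts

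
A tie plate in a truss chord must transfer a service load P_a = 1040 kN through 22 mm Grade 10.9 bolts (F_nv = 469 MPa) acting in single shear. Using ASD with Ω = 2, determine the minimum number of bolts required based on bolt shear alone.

12 bolts

A_b = π·22²/4 = 380.1 mm².
Per-bolt allowable strength R_n/Ω = 469 × 380.1 × 1 / 1000 / 2 = 89.14 kN.
n ≥ 1040 / 89.14 = 11.67 → use 12 bolts.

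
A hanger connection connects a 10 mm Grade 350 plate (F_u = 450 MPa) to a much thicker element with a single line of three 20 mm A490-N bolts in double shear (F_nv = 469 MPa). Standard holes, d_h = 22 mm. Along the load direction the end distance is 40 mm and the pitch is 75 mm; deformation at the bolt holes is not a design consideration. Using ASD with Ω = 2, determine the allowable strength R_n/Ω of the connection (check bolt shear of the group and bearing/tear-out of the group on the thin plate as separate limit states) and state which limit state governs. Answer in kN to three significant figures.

368 kN (bearing governs)

Bolt shear: A_b = π·20²/4 = 314.2 mm²; R_n = 469 × 314.2 × 3 × 2 / 1000 = 884 kN → 884 / 2 = 442 kN.
Bearing (1.5 l_c t F_u ≤ 3.0 d t F_u): upper limit = 3.0·20·10·450 / 1000 = 270 kN.
  Edge l_c = 40 − 22/2 = 29 → r_n = 195.8 kN; interior l_c = 75 − 22 = 53 → r_n = 270 kN.
  R_n,bearing = 1·195.8 + 2·270 = 735.8 kN → 735.8 / 2 = 368 kN.
Bearing governs: 368 kN.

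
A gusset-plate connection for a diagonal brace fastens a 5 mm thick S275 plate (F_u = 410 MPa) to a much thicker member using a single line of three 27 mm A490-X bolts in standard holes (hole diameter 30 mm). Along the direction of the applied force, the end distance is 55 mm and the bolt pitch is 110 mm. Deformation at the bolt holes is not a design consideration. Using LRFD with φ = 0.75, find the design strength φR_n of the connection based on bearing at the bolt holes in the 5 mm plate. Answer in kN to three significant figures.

341 kN

Per bolt r_n = 1.5 l_c t F_u ≤ 3.0 d t F_u; upper limit = 3.0 × 27 × 5 × 410 / 1000 = 166.1 kN.
Edge bolt: l_c = 55 − 30/2 = 40 mm → 1.5 × 40 × 5 × 410 / 1000 = 123 → r_n = 123 kN.
Interior bolts: l_c = 110 − 30 = 80 mm → 1.5 × 80 × 5 × 410 / 1000 = 246 → r_n = 166.1 kN.
R_n = 1 × 123 + 2 × 166.1 = 455.1 kN.
Design strength φR_n = 0.75 × 455.1 = 341 kN.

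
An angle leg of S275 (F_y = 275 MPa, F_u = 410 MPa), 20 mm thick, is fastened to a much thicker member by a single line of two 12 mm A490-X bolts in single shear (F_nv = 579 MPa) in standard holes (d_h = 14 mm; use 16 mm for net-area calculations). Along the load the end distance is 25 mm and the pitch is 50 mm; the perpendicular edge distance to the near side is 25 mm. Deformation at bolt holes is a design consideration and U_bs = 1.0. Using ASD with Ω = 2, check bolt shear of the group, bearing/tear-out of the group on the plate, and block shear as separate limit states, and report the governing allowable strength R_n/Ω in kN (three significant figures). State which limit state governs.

Bolt shear: A_b = π·12²/4 = 113.1 mm²; R_n = 579 × 113.1 × 2 × 1 / 1000 = 131 kN → 131 / 2 = 65.5 kN.
Bearing: edge l_c = 18, r_n = 177.1 kN; interior l_c = 36, r_n = 236.2 kN; R_n = 177.1 + 1·236.2 = 413.3 kN → 207 kN.
Block shear: A_gv = 1500, A_nv = 1020, A_nt = 340 mm²; R_n = min(0.6F_uA_nv, 0.6F_yA_gv) + U_bs·F_u·A_nt = 386.9 kN → 193 kN.
Bolt shear governs: 65.5 kN.

65.5 kN (bolt shear governs)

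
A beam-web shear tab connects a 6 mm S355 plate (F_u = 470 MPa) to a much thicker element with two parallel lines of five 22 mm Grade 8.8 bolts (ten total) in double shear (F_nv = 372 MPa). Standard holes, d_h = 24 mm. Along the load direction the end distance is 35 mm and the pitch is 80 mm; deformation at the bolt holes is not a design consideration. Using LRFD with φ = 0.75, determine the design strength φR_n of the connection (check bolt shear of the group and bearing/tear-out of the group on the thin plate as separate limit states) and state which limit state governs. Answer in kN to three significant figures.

1260 kN (bearing governs)

Bolt shear: A_b = π·22²/4 = 380.1 mm²; R_n = 372 × 380.1 × 10 × 2 / 1000 = 2828 kN → 0.75 × 2828 = 2120 kN.
Bearing (1.5 l_c t F_u ≤ 3.0 d t F_u): upper limit = 3.0·22·6·470 / 1000 = 186.1 kN.
  Edge l_c = 35 − 24/2 = 23 → r_n = 97.29 kN; interior l_c = 80 − 24 = 56 → r_n = 186.1 kN.
  R_n,bearing = 2·97.29 + 8·186.1 = 1684 kN → 0.75 × 1684 = 1260 kN.
Bearing governs: 1260 kN.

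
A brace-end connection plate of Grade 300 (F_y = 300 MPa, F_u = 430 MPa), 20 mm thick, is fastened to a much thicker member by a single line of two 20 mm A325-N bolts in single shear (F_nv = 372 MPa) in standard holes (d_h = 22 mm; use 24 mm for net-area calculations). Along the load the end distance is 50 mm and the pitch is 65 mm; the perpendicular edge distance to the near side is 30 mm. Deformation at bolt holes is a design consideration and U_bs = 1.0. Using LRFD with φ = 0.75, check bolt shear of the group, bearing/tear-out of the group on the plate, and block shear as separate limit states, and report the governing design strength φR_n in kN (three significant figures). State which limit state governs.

Bolt shear: A_b = π·20²/4 = 314.2 mm²; R_n = 372 × 314.2 × 2 × 1 / 1000 = 233.7 kN → 0.75 × 233.7 = 175 kN.
Bearing: edge l_c = 39, r_n = 402.5 kN; interior l_c = 43, r_n = 412.8 kN; R_n = 402.5 + 1·412.8 = 815.3 kN → 611 kN.
Block shear: A_gv = 2300, A_nv = 1580, A_nt = 360 mm²; R_n = min(0.6F_uA_nv, 0.6F_yA_gv) + U_bs·F_u·A_nt = 562.4 kN → 422 kN.
Bolt shear governs: 175 kN.

175 kN (bolt shear governs)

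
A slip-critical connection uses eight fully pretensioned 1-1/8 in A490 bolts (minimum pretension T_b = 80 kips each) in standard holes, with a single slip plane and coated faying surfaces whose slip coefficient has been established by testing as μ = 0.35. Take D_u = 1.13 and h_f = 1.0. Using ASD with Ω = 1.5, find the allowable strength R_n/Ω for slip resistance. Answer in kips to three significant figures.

R_n = μ · D_u · h_f · T_b · n_s · n_b = 0.35 × 1.13 × 1.0 × 80 × 1 × 8 = 253.1 kips.
Allowable strength R_n/Ω = 253.1 / 1.5 = 169 kips.

169 kips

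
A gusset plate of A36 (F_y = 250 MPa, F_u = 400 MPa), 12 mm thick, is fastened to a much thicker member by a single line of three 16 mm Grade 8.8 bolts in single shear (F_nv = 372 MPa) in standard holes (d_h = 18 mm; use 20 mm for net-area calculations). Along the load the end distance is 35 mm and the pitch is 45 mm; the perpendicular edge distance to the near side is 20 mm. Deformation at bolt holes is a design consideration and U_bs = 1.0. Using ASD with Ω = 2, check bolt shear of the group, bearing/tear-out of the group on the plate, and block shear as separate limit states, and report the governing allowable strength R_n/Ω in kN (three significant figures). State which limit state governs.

Bolt shear: A_b = π·16²/4 = 201.1 mm²; R_n = 372 × 201.1 × 3 × 1 / 1000 = 224.4 kN → 224.4 / 2 = 112 kN.
Bearing: edge l_c = 26, r_n = 149.8 kN; interior l_c = 27, r_n = 155.5 kN; R_n = 149.8 + 2·155.5 = 460.8 kN → 230 kN.
Block shear: A_gv = 1500, A_nv = 900, A_nt = 120 mm²; R_n = min(0.6F_uA_nv, 0.6F_yA_gv) + U_bs·F_u·A_nt = 264 kN → 132 kN.
Bolt shear governs: 112 kN.

112 kN (bolt shear governs)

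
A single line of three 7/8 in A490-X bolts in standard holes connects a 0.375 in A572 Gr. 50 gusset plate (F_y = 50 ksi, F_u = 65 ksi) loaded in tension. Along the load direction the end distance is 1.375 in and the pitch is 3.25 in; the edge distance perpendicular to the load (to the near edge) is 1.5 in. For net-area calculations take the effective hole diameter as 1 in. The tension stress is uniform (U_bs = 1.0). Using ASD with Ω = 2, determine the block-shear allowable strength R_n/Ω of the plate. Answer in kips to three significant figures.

51.5 kips

Shear plane L_v = 1.375 + 2·3.25 = 7.875 in; A_gv = 7.875 × 0.375 = 2.953 in².
A_nv = (7.875 − 2.5·1) × 0.375 = 2.016 in².
A_nt = (1.5 − 0.5·1) × 0.375 = 0.375 in².
0.6 F_u A_nv = 78.61 kips; 0.6 F_y A_gv = 88.59 kips → shear rupture governs the shear term.
R_n = 78.61 + 1.0 × 65 × 0.375 = 103 kips.
Allowable strength R_n/Ω = 103 / 2 = 51.5 kips.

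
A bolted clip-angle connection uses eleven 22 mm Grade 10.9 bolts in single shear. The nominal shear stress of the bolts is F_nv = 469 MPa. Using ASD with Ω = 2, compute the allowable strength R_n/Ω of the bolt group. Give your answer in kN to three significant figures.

981 kN

A_b = π × 22² / 4 = 380.1 mm².
R_n = F_nv · A_b · n · n_s = 469 × 380.1 × 11 × 1 / 1000 = 1961 kN.
Allowable strength R_n/Ω = 1961 / 2 = 981 kN.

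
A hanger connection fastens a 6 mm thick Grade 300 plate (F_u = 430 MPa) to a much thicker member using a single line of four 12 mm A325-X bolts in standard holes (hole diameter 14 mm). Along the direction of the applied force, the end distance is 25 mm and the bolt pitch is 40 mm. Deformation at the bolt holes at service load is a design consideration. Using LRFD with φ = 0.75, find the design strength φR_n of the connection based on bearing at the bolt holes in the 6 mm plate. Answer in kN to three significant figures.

209 kN

Per bolt r_n = 1.2 l_c t F_u ≤ 2.4 d t F_u; upper limit = 2.4 × 12 × 6 × 430 / 1000 = 74.3 kN.
Edge bolt: l_c = 25 − 14/2 = 18 mm → 1.2 × 18 × 6 × 430 / 1000 = 55.73 → r_n = 55.73 kN.
Interior bolts: l_c = 40 − 14 = 26 mm → 1.2 × 26 × 6 × 430 / 1000 = 80.5 → r_n = 74.3 kN.
R_n = 1 × 55.73 + 3 × 74.3 = 278.6 kN.
Design strength φR_n = 0.75 × 278.6 = 209 kN.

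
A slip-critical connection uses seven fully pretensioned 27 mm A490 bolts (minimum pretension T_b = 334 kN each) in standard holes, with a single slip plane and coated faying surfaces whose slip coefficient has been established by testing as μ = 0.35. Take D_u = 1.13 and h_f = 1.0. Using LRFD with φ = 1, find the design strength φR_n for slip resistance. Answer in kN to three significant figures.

925 kN

R_n = μ · D_u · h_f · T_b · n_s · n_b = 0.35 × 1.13 × 1.0 × 334 × 1 × 7 = 924.7 kN.
Design strength φR_n = 1 × 924.7 = 925 kN.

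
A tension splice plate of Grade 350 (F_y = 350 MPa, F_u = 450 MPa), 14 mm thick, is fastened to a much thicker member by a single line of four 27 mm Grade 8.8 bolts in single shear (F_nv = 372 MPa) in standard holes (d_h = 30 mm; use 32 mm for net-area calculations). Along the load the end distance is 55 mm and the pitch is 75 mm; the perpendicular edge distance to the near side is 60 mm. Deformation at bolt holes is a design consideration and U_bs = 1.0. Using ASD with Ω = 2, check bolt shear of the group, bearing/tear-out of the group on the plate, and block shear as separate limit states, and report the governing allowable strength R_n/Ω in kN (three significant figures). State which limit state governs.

426 kN (bolt shear governs)

Bolt shear: A_b = π·27²/4 = 572.6 mm²; R_n = 372 × 572.6 × 4 × 1 / 1000 = 852 kN → 852 / 2 = 426 kN.
Bearing: edge l_c = 40, r_n = 302.4 kN; interior l_c = 45, r_n = 340.2 kN; R_n = 302.4 + 3·340.2 = 1323 kN → 662 kN.
Block shear: A_gv = 3920, A_nv = 2352, A_nt = 616 mm²; R_n = min(0.6F_uA_nv, 0.6F_yA_gv) + U_bs·F_u·A_nt = 912.2 kN → 456 kN.
Bolt shear governs: 426 kN.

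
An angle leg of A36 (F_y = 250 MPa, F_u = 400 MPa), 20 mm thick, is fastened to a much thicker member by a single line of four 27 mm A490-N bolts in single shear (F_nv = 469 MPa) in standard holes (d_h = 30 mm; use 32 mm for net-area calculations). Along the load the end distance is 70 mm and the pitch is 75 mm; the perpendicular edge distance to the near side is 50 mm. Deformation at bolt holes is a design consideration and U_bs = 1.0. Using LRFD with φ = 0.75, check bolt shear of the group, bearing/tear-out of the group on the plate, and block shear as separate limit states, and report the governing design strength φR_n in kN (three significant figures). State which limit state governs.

806 kN (bolt shear governs)

Bolt shear: A_b = π·27²/4 = 572.6 mm²; R_n = 469 × 572.6 × 4 × 1 / 1000 = 1074 kN → 0.75 × 1074 = 806 kN.
Bearing: edge l_c = 55, r_n = 518.4 kN; interior l_c = 45, r_n = 432 kN; R_n = 518.4 + 3·432 = 1814 kN → 1360 kN.
Block shear: A_gv = 5900, A_nv = 3660, A_nt = 680 mm²; R_n = min(0.6F_uA_nv, 0.6F_yA_gv) + U_bs·F_u·A_nt = 1150 kN → 863 kN.
Bolt shear governs: 806 kN.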